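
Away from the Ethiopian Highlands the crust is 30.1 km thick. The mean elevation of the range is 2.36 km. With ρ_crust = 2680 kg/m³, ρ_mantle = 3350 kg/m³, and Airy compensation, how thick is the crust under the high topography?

41.9 km

Root depth r = h ρ_c / (ρ_m − ρ_c) = 2.36 km × 2680 / 670 = 9.44 km.
Total thickness = T + h + r = 30.1 km + 2.36 km + 9.44 km = 41.9 km.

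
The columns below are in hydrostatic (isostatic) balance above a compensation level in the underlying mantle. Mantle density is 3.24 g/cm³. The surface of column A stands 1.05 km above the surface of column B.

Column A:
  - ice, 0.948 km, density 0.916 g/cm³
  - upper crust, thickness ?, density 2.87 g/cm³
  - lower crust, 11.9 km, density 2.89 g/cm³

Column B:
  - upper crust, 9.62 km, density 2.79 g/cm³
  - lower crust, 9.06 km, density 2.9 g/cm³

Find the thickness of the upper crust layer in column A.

12 km

Take the compensation level at the base of the deeper column (depth z_c below the surface of column A) and equate Σ ρ_i t_i down to z_c; mantle fills any gap and the z_c terms cancel.
Column A: 0.948×0.916 + x×2.87 + 11.9×2.89 + (z_c − 12.848 − x)×3.24
Column B: 1.05×0 + 9.62×2.79 + 9.06×2.9 + (z_c − 1.05 − 18.68)×3.24
The z_c×3.24 term appears on both sides and cancels. Collect the known terms of each column as K = Σ(ρt)_known − 3.24 × (depth of known layers): K_A = 35.259368 − 3.24×12.848 = −6.368152; K_B = 53.1138 − 3.24×(1.05 + 18.68) = −10.8114.
Balance: K_A − x×(3.24 − 2.87) = K_B, so x = (K_A − K_B)/(3.24 − 2.87) = 4.44325/0.37 = 12 km.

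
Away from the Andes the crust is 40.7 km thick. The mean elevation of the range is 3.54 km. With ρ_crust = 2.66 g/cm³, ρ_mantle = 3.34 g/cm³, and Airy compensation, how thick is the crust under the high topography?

Root depth r = h ρ_c / (ρ_m − ρ_c) = 3.54 km × 2.66 / 0.68 = 13.85 km.
Total thickness = T + h + r = 40.7 km + 3.54 km + 13.85 km = 58.1 km.

58.1 km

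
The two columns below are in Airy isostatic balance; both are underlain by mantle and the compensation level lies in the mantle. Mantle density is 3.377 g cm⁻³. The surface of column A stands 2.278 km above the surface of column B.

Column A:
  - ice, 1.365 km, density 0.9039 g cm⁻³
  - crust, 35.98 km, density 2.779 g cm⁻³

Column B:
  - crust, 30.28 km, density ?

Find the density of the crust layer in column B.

2.81 g cm⁻³

Take the compensation level at the base of the deeper column (depth z_c below the surface of column A) and equate Σ ρ_i t_i down to z_c; mantle fills any gap and the z_c terms cancel.
Column A: 1.365×0.9039 + 35.98×2.779 + (z_c − 37.345)×3.377
Column B: 2.278×0 + 30.28×ρ + (z_c − 2.278 − 30.28)×3.377
The z_c×3.377 term appears on both sides and cancels. Collect the known terms of each column as K = Σ(ρt)_known − 3.377 × (depth of known layers): K_A = 101.222244 − 3.377×37.345 = −24.8918215; K_B = 0 − 3.377×(2.278 + 30.28) = −109.948366.
Balance: K_A = K_B + 30.28×ρ, so ρ = (K_A − K_B)/30.28 = 85.0565/30.28 = 2.81 g cm⁻³.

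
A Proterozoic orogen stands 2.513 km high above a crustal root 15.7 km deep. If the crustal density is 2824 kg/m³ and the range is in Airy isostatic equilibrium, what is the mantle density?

3280 kg/m³

Airy balance: ρ_c h = (ρ_m − ρ_c) r → ρ_m = ρ_c (1 + h/r).
ρ_m = 2824 × (1 + 2.513 km/15.7 km) = 3280 kg/m³.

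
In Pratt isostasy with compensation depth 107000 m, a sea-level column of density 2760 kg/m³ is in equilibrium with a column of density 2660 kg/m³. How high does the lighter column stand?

ρ_ref D = ρ (D + h) → h = D (ρ_ref − ρ)/ρ.
h = 107000 m × (2760 − 2660)/2660 = 4020 m.

4020 m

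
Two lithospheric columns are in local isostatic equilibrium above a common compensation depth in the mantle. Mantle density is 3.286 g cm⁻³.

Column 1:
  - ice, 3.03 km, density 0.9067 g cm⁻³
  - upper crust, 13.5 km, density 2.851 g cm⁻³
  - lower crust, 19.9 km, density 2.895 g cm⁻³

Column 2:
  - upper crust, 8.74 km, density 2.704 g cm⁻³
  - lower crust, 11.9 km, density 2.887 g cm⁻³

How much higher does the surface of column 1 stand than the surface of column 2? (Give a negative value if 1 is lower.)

For any compensation level in the mantle, the mantle terms cancel and isostasy reduces to e = (Σt_1 − Σt_2) − (Σ(ρt)_1 − Σ(ρt)_2) / ρ_m.
Σt_1 = 36.43 km; Σt_2 = 20.64 km; Σ(ρt)_1 = 98.846301; Σ(ρt)_2 = 57.98826 (in km·g cm⁻³).
e = (36.43 − 20.64) − (98.846301 − 57.98826) / 3.286 = 3.36 km.

3.36 km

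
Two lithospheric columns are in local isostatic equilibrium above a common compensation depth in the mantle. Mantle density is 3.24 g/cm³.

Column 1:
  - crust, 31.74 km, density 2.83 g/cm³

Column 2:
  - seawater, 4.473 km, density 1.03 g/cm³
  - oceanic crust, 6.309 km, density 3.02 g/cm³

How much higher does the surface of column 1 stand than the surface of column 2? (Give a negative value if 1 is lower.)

For any compensation level in the mantle, the mantle terms cancel and isostasy reduces to e = (Σt_1 − Σt_2) − (Σ(ρt)_1 − Σ(ρt)_2) / ρ_m.
Σt_1 = 31.74 km; Σt_2 = 10.782 km; Σ(ρt)_1 = 89.8242; Σ(ρt)_2 = 23.66037 (in km·g/cm³).
e = (31.74 − 10.782) − (89.8242 − 23.66037) / 3.24 = 0.537 km.

0.537 km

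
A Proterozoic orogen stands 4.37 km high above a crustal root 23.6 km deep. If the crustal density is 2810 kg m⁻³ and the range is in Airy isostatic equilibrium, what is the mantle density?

Airy balance: ρ_c h = (ρ_m − ρ_c) r → ρ_m = ρ_c (1 + h/r).
ρ_m = 2810 × (1 + 4.37 km/23.6 km) = 3330 kg m⁻³.

3330 kg m⁻³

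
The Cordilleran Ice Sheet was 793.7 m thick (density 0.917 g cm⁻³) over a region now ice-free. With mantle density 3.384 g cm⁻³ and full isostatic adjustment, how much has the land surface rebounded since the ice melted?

215 m

Removing the load lets mantle flow back in; uplift u satisfies ρ_ice t = ρ_m u.
u = t ρ_ice/ρ_m = 793.7 m × 0.917/3.384 = 215 m.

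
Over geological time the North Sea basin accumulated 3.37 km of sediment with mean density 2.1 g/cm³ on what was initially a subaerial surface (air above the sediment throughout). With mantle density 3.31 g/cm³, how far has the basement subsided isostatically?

Subaerial load: s = t ρ_sed / ρ_m = 3.37 km × 2.1/3.31 = 2.14 km.

2.14 km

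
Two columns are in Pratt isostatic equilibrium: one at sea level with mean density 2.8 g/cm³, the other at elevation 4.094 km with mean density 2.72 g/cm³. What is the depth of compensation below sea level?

ρ_ref D = ρ (D + h) → D (ρ_ref − ρ) = ρ h.
D = ρ h/(ρ_ref − ρ) = 2.72 × 4.094 km/(2.8 − 2.72) = 139 km.

139 km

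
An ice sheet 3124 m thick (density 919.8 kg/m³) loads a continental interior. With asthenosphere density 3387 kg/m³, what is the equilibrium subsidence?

In Airy isostatic equilibrium: the ice load ρ_ice t is balanced by mantle displaced below, ρ_m s.
s = t ρ_ice / ρ_m = 3124 m × 919.8/3387 = 848 m.

848 m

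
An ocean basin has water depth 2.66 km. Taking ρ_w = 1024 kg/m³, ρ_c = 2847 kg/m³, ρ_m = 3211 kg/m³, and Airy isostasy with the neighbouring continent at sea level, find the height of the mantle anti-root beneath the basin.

13.3 km

Equating mass per unit area of the two columns: replacing crust with seawater at the top is compensated by replacing crust with mantle at the base: d (ρ_c − ρ_w) = a (ρ_m − ρ_c).
a = d (ρ_c − ρ_w)/(ρ_m − ρ_c) = 2.66 km × 1823/364 = 13.3 km.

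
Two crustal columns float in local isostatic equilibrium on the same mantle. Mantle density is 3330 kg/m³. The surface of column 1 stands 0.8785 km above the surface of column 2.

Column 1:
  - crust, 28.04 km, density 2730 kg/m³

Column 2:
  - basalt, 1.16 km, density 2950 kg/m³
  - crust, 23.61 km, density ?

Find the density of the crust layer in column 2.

Take the compensation level at the base of the deeper column (depth z_c below the surface of column 1) and equate Σ ρ_i t_i down to z_c; mantle fills any gap and the z_c terms cancel.
Column 1: 28.04×2730 + (z_c − 28.04)×3330
Column 2: 0.8785×0 + 1.16×2950 + 23.61×ρ + (z_c − 0.8785 − 24.77)×3330
The z_c×3330 term appears on both sides and cancels. Collect the known terms of each column as K = Σ(ρt)_known − 3330 × (depth of known layers): K_1 = 76549.2 − 3330×28.04 = −16824; K_2 = 3422 − 3330×(0.8785 + 24.77) = −81987.505.
Balance: K_1 = K_2 + 23.61×ρ, so ρ = (K_1 − K_2)/23.61 = 65163.5/23.61 = 2760 kg/m³.

2760 kg/m³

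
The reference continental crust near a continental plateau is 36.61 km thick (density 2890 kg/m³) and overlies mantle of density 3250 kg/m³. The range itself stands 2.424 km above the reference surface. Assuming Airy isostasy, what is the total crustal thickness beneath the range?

Root depth r = h ρ_c / (ρ_m − ρ_c) = 2.424 km × 2890 / 360 = 19.46 km.
Total thickness = T + h + r = 36.61 km + 2.424 km + 19.46 km = 58.5 km.

58.5 km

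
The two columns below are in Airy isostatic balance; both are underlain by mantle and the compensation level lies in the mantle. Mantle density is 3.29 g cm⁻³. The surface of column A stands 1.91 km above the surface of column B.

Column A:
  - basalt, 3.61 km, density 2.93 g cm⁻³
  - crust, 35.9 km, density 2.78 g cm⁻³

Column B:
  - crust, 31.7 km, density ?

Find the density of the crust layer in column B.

2.87 g cm⁻³

Take the compensation level at the base of the deeper column (depth z_c below the surface of column A) and equate Σ ρ_i t_i down to z_c; mantle fills any gap and the z_c terms cancel.
Column A: 3.61×2.93 + 35.9×2.78 + (z_c − 39.51)×3.29
Column B: 1.91×0 + 31.7×ρ + (z_c − 1.91 − 31.7)×3.29
The z_c×3.29 term appears on both sides and cancels. Collect the known terms of each column as K = Σ(ρt)_known − 3.29 × (depth of known layers): K_A = 110.3793 − 3.29×39.51 = −19.6086; K_B = 0 − 3.29×(1.91 + 31.7) = −110.5769.
Balance: K_A = K_B + 31.7×ρ, so ρ = (K_A − K_B)/31.7 = 90.9683/31.7 = 2.87 g cm⁻³.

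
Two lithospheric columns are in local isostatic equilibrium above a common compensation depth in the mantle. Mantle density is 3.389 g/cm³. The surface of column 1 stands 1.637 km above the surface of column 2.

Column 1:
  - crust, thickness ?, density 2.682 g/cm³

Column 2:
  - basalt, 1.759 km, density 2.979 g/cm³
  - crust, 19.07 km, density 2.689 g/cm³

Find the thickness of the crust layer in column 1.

Take the compensation level at the base of the deeper column (depth z_c below the surface of column 1) and equate Σ ρ_i t_i down to z_c; mantle fills any gap and the z_c terms cancel.
Column 1: x×2.682 + (z_c − 0 − x)×3.389
Column 2: 1.637×0 + 1.759×2.979 + 19.07×2.689 + (z_c − 1.637 − 20.829)×3.389
The z_c×3.389 term appears on both sides and cancels. Collect the known terms of each column as K = Σ(ρt)_known − 3.389 × (depth of known layers): K_1 = 0 − 3.389×0 = 0; K_2 = 56.519291 − 3.389×(1.637 + 20.829) = −19.617983.
Balance: K_1 − x×(3.389 − 2.682) = K_2, so x = (K_1 − K_2)/(3.389 − 2.682) = 19.618/0.707 = 27.7 km.

27.7 km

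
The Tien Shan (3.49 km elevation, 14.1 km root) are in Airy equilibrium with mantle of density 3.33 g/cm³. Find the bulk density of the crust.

2.67 g/cm³

ρ_c h = (ρ_m − ρ_c) r → ρ_c (h + r) = ρ_m r → ρ_c = ρ_m r / (h + r).
ρ_c = 3.33 × 14.1 km / (3.49 km + 14.1 km) = 2.67 g/cm³.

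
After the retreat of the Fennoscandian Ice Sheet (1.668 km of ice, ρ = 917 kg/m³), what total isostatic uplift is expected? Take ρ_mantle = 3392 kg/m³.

Removing the load lets mantle flow back in; uplift u satisfies ρ_ice t = ρ_m u.
u = t ρ_ice/ρ_m = 1.668 km × 917/3392 = 0.451 km.

0.451 km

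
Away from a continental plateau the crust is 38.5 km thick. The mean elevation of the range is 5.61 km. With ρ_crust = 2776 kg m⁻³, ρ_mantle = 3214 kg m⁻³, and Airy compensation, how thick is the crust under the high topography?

79.7 km

Root depth r = h ρ_c / (ρ_m − ρ_c) = 5.61 km × 2776 / 438 = 35.56 km.
Total thickness = T + h + r = 38.5 km + 5.61 km + 35.56 km = 79.7 km.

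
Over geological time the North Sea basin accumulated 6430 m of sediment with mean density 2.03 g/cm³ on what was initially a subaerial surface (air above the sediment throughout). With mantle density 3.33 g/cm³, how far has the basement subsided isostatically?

3920 m

Subaerial load: s = t ρ_sed / ρ_m = 6430 m × 2.03/3.33 = 3920 m.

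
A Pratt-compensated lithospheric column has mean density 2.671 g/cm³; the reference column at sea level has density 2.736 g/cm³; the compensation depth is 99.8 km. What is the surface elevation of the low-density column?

ρ_ref D = ρ (D + h) → h = D (ρ_ref − ρ)/ρ.
h = 99.8 km × (2.736 − 2.671)/2.671 = 2.43 km.

2.43 km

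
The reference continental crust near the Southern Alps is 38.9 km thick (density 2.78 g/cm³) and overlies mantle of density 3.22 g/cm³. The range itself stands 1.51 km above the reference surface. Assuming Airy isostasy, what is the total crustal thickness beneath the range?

Root depth r = h ρ_c / (ρ_m − ρ_c) = 1.51 km × 2.78 / 0.44 = 9.54 km.
Total thickness = T + h + r = 38.9 km + 1.51 km + 9.54 km = 50 km.

50 km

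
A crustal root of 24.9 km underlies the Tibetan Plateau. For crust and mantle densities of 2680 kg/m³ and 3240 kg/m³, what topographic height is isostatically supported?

5.2 km

By Archimedes' principle applied to the lithosphere: ρ_c h = (ρ_m − ρ_c) r.
h = r (ρ_m − ρ_c) / ρ_c = 24.9 km × (3240 − 2680) / 2680 = 5.2 km.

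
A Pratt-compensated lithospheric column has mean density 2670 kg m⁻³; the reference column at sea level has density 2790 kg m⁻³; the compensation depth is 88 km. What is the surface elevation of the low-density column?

ρ_ref D = ρ (D + h) → h = D (ρ_ref − ρ)/ρ.
h = 88 km × (2790 − 2670)/2670 = 3.96 km.

3.96 km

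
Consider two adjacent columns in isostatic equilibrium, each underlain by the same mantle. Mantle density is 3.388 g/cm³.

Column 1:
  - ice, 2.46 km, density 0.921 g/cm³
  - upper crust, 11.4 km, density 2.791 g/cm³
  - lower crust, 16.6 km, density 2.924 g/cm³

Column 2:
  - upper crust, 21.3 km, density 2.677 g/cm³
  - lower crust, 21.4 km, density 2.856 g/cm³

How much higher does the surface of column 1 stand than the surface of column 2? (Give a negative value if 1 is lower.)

For any compensation level in the mantle, the mantle terms cancel and isostasy reduces to e = (Σt_1 − Σt_2) − (Σ(ρt)_1 − Σ(ρt)_2) / ρ_m.
Σt_1 = 30.46 km; Σt_2 = 42.7 km; Σ(ρt)_1 = 82.62146; Σ(ρt)_2 = 118.1385 (in km·g/cm³).
e = (30.46 − 42.7) − (82.62146 − 118.1385) / 3.388 = −1.76 km.

−1.76 km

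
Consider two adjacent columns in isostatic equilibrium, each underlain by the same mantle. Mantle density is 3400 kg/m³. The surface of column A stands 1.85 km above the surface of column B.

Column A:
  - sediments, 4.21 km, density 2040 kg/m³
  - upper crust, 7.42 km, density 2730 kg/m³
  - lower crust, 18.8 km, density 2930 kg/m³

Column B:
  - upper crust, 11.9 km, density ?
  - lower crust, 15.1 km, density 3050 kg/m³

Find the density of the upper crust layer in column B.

2730 kg/m³

Take the compensation level at the base of the deeper column (depth z_c below the surface of column A) and equate Σ ρ_i t_i down to z_c; mantle fills any gap and the z_c terms cancel.
Column A: 4.21×2040 + 7.42×2730 + 18.8×2930 + (z_c − 30.43)×3400
Column B: 1.85×0 + 11.9×ρ + 15.1×3050 + (z_c − 1.85 − 27)×3400
The z_c×3400 term appears on both sides and cancels. Collect the known terms of each column as K = Σ(ρt)_known − 3400 × (depth of known layers): K_A = 83929 − 3400×30.43 = −19533; K_B = 46055 − 3400×(1.85 + 27) = −52035.
Balance: K_A = K_B + 11.9×ρ, so ρ = (K_A − K_B)/11.9 = 32502/11.9 = 2730 kg/m³.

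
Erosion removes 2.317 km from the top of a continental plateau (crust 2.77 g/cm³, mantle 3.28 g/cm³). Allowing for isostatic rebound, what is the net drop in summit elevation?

0.36 km

Rebound u = e ρ_c/ρ_m = 2.317 km × 2.77/3.28 = 1.957 km.
Net surface drop = e − u = 2.317 km − 1.957 km = e (ρ_m − ρ_c)/ρ_m = 0.36 km.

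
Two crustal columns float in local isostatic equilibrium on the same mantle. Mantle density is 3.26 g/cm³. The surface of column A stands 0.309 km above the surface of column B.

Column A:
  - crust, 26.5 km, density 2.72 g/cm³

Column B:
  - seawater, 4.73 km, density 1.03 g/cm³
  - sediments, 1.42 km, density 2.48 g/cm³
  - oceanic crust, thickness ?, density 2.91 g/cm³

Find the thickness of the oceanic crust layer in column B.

4.71 km

Take the compensation level at the base of the deeper column (depth z_c below the surface of column A) and equate Σ ρ_i t_i down to z_c; mantle fills any gap and the z_c terms cancel.
Column A: 26.5×2.72 + (z_c − 26.5)×3.26
Column B: 0.309×0 + 4.73×1.03 + 1.42×2.48 + x×2.91 + (z_c − 0.309 − 6.15 − x)×3.26
The z_c×3.26 term appears on both sides and cancels. Collect the known terms of each column as K = Σ(ρt)_known − 3.26 × (depth of known layers): K_A = 72.08 − 3.26×26.5 = −14.31; K_B = 8.3935 − 3.26×(0.309 + 6.15) = −12.66284.
Balance: K_A = K_B − x×(3.26 − 2.91), so x = (K_B − K_A)/(3.26 − 2.91) = 1.64716/0.35 = 4.71 km.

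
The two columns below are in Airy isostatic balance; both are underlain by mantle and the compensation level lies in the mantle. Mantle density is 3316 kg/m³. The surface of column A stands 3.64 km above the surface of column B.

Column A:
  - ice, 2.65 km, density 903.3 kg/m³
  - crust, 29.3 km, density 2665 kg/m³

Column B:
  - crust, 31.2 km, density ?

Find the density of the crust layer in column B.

2890 kg/m³

Take the compensation level at the base of the deeper column (depth z_c below the surface of column A) and equate Σ ρ_i t_i down to z_c; mantle fills any gap and the z_c terms cancel.
Column A: 2.65×903.3 + 29.3×2665 + (z_c − 31.95)×3316
Column B: 3.64×0 + 31.2×ρ + (z_c − 3.64 − 31.2)×3316
The z_c×3316 term appears on both sides and cancels. Collect the known terms of each column as K = Σ(ρt)_known − 3316 × (depth of known layers): K_A = 80478.245 − 3316×31.95 = −25467.955; K_B = 0 − 3316×(3.64 + 31.2) = −115529.44.
Balance: K_A = K_B + 31.2×ρ, so ρ = (K_A − K_B)/31.2 = 90061.5/31.2 = 2890 kg/m³.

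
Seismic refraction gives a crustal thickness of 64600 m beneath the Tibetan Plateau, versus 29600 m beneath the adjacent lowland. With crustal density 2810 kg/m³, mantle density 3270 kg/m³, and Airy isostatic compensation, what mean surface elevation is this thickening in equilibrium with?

Excess crust Δ = 64600 m − 29600 m = 35000 m, split between elevation h and root r with h + r = Δ.
Airy balance ρ_c h = (ρ_m − ρ_c) r gives r = h ρ_c/(ρ_m − ρ_c), so h (1 + ρ_c/(ρ_m − ρ_c)) = Δ, i.e. h = Δ (ρ_m − ρ_c)/ρ_m.
h = 35000 m × 460/3270 = 4920 m.

4920 m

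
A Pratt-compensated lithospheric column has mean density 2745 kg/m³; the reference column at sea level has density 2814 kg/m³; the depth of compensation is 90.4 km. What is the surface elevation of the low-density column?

ρ_ref D = ρ (D + h) → h = D (ρ_ref − ρ)/ρ.
h = 90.4 km × (2814 − 2745)/2745 = 2.27 km.

2.27 km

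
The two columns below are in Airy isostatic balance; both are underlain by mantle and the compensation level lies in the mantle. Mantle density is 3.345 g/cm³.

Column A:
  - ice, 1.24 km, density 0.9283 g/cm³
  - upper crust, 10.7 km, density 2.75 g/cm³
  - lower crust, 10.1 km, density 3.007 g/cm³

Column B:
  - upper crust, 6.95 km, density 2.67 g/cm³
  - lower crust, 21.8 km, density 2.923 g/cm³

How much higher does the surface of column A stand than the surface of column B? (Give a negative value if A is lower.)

For any compensation level in the mantle, the mantle terms cancel and isostasy reduces to e = (Σt_A − Σt_B) − (Σ(ρt)_A − Σ(ρt)_B) / ρ_m.
Σt_A = 22.04 km; Σt_B = 28.75 km; Σ(ρt)_A = 60.946792; Σ(ρt)_B = 82.2779 (in km·g/cm³).
e = (22.04 − 28.75) − (60.946792 − 82.2779) / 3.345 = −0.333 km.

−0.333 km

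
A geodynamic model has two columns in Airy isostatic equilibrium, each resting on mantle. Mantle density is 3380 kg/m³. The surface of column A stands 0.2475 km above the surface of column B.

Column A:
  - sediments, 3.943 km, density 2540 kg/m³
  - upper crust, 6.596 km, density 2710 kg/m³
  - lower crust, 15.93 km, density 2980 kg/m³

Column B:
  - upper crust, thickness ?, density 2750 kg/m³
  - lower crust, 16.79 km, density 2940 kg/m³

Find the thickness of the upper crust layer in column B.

Take the compensation level at the base of the deeper column (depth z_c below the surface of column A) and equate Σ ρ_i t_i down to z_c; mantle fills any gap and the z_c terms cancel.
Column A: 3.943×2540 + 6.596×2710 + 15.93×2980 + (z_c − 26.469)×3380
Column B: 0.2475×0 + x×2750 + 16.79×2940 + (z_c − 0.2475 − 16.79 − x)×3380
The z_c×3380 term appears on both sides and cancels. Collect the known terms of each column as K = Σ(ρt)_known − 3380 × (depth of known layers): K_A = 75361.78 − 3380×26.469 = −14103.44; K_B = 49362.6 − 3380×(0.2475 + 16.79) = −8224.15.
Balance: K_A = K_B − x×(3380 − 2750), so x = (K_B − K_A)/(3380 − 2750) = 5879.29/630 = 9.33 km.

9.33 km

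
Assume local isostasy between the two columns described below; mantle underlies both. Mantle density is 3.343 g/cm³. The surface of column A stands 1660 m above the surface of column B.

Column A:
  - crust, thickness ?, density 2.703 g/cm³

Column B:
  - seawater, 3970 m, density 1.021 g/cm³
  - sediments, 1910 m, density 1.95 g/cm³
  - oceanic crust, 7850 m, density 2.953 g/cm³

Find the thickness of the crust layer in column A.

32000 m

Take the compensation level at the base of the deeper column (depth z_c below the surface of column A) and equate Σ ρ_i t_i down to z_c; mantle fills any gap and the z_c terms cancel.
Column A: x×2.703 + (z_c − 0 − x)×3.343
Column B: 1660×0 + 3970×1.021 + 1910×1.95 + 7850×2.953 + (z_c − 1660 − 13730)×3.343
The z_c×3.343 term appears on both sides and cancels. Collect the known terms of each column as K = Σ(ρt)_known − 3.343 × (depth of known layers): K_A = 0 − 3.343×0 = 0; K_B = 30958.92 − 3.343×(1660 + 13730) = −20489.85.
Balance: K_A − x×(3.343 − 2.703) = K_B, so x = (K_A − K_B)/(3.343 − 2.703) = 20489.9/0.64 = 32000 m.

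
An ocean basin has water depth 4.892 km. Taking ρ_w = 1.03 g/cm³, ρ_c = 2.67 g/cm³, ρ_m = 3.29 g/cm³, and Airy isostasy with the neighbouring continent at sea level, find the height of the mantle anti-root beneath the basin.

For local isostatic compensation: replacing crust with seawater at the top is compensated by replacing crust with mantle at the base: d (ρ_c − ρ_w) = a (ρ_m − ρ_c).
a = d (ρ_c − ρ_w)/(ρ_m − ρ_c) = 4.892 km × 1.64/0.62 = 12.9 km.

12.9 km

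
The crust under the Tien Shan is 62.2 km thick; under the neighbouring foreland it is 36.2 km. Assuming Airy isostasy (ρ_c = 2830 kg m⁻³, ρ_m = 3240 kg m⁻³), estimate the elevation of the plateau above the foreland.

3.29 km

Excess crust Δ = 62.2 km − 36.2 km = 26 km, split between elevation h and root r with h + r = Δ.
Airy balance ρ_c h = (ρ_m − ρ_c) r gives r = h ρ_c/(ρ_m − ρ_c), so h (1 + ρ_c/(ρ_m − ρ_c)) = Δ, i.e. h = Δ (ρ_m − ρ_c)/ρ_m.
h = 26 km × 410/3240 = 3.29 km.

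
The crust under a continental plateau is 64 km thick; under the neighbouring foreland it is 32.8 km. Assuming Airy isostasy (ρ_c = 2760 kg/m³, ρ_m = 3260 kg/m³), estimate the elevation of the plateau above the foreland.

Excess crust Δ = 64 km − 32.8 km = 31.2 km, split between elevation h and root r with h + r = Δ.
Airy balance ρ_c h = (ρ_m − ρ_c) r gives r = h ρ_c/(ρ_m − ρ_c), so h (1 + ρ_c/(ρ_m − ρ_c)) = Δ, i.e. h = Δ (ρ_m − ρ_c)/ρ_m.
h = 31.2 km × 500/3260 = 4.79 km.

4.79 km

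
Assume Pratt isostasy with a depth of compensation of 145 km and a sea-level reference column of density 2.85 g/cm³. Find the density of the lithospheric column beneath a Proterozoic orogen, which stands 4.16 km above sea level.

2.77 g/cm³

Pratt balance: ρ_ref D = ρ (D + h).
ρ = ρ_ref D/(D + h) = 2.85 × 145 km/(145 km + 4.16 km) = 2.77 g/cm³.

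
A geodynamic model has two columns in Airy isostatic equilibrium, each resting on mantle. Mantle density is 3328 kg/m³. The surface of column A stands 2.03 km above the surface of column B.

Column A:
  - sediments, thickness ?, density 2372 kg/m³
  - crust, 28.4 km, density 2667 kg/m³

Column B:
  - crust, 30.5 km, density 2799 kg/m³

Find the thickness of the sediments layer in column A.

Take the compensation level at the base of the deeper column (depth z_c below the surface of column A) and equate Σ ρ_i t_i down to z_c; mantle fills any gap and the z_c terms cancel.
Column A: x×2372 + 28.4×2667 + (z_c − 28.4 − x)×3328
Column B: 2.03×0 + 30.5×2799 + (z_c − 2.03 − 30.5)×3328
The z_c×3328 term appears on both sides and cancels. Collect the known terms of each column as K = Σ(ρt)_known − 3328 × (depth of known layers): K_A = 75742.8 − 3328×28.4 = −18772.4; K_B = 85369.5 − 3328×(2.03 + 30.5) = −22890.34.
Balance: K_A − x×(3328 − 2372) = K_B, so x = (K_A − K_B)/(3328 − 2372) = 4117.94/956 = 4.31 km.

4.31 km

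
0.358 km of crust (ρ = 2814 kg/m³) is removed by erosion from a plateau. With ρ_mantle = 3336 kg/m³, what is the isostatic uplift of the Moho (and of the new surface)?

0.302 km

Unloading: uplift u = e ρ_c/ρ_m = 0.358 km × 2814/3336 = 0.302 km.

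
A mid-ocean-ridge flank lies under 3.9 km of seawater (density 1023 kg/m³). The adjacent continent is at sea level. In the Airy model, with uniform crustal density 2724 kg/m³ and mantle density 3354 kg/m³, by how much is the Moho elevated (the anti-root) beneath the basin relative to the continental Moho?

Equating mass per unit area of the two columns: replacing crust with seawater at the top is compensated by replacing crust with mantle at the base: d (ρ_c − ρ_w) = a (ρ_m − ρ_c).
a = d (ρ_c − ρ_w)/(ρ_m − ρ_c) = 3.9 km × 1701/630 = 10.5 km.

10.5 km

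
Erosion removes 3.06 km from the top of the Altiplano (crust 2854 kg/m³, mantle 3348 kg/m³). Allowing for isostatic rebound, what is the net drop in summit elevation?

0.452 km

Rebound u = e ρ_c/ρ_m = 3.06 km × 2854/3348 = 2.608 km.
Net surface drop = e − u = 3.06 km − 2.608 km = e (ρ_m − ρ_c)/ρ_m = 0.452 km.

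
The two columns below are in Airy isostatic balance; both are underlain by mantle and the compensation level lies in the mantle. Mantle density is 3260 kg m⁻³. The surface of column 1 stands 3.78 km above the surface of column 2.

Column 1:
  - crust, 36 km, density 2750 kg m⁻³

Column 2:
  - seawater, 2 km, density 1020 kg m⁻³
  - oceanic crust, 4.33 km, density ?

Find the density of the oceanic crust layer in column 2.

2900 kg m⁻³

Take the compensation level at the base of the deeper column (depth z_c below the surface of column 1) and equate Σ ρ_i t_i down to z_c; mantle fills any gap and the z_c terms cancel.
Column 1: 36×2750 + (z_c − 36)×3260
Column 2: 3.78×0 + 2×1020 + 4.33×ρ + (z_c − 3.78 − 6.33)×3260
The z_c×3260 term appears on both sides and cancels. Collect the known terms of each column as K = Σ(ρt)_known − 3260 × (depth of known layers): K_1 = 99000 − 3260×36 = −18360; K_2 = 2040 − 3260×(3.78 + 6.33) = −30918.6.
Balance: K_1 = K_2 + 4.33×ρ, so ρ = (K_1 − K_2)/4.33 = 12558.6/4.33 = 2900 kg m⁻³.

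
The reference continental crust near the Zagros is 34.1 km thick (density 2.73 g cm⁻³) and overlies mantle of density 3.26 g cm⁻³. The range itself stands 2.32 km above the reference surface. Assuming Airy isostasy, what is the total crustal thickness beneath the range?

Root depth r = h ρ_c / (ρ_m − ρ_c) = 2.32 km × 2.73 / 0.53 = 11.95 km.
Total thickness = T + h + r = 34.1 km + 2.32 km + 11.95 km = 48.4 km.

48.4 km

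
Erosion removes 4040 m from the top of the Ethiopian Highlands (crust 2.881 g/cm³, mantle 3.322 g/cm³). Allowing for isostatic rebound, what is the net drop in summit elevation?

536 m

Rebound u = e ρ_c/ρ_m = 4040 m × 2.881/3.322 = 3504 m.
Net surface drop = e − u = 4040 m − 3504 m = e (ρ_m − ρ_c)/ρ_m = 536 m.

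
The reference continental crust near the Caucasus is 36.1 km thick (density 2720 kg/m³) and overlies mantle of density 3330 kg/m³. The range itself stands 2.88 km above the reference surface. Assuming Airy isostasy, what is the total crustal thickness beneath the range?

51.8 km

Root depth r = h ρ_c / (ρ_m − ρ_c) = 2.88 km × 2720 / 610 = 12.84 km.
Total thickness = T + h + r = 36.1 km + 2.88 km + 12.84 km = 51.8 km.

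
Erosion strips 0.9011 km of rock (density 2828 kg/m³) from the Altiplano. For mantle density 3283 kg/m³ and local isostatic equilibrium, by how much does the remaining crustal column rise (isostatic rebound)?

Unloading: uplift u = e ρ_c/ρ_m = 0.9011 km × 2828/3283 = 0.776 km.

0.776 km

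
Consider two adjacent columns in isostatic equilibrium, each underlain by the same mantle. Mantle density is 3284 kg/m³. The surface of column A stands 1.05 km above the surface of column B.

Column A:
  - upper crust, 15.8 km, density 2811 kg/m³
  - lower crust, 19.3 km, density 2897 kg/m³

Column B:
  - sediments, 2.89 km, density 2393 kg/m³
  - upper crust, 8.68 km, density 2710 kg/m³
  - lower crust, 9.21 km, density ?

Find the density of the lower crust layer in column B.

Take the compensation level at the base of the deeper column (depth z_c below the surface of column A) and equate Σ ρ_i t_i down to z_c; mantle fills any gap and the z_c terms cancel.
Column A: 15.8×2811 + 19.3×2897 + (z_c − 35.1)×3284
Column B: 1.05×0 + 2.89×2393 + 8.68×2710 + 9.21×ρ + (z_c − 1.05 − 20.78)×3284
The z_c×3284 term appears on both sides and cancels. Collect the known terms of each column as K = Σ(ρt)_known − 3284 × (depth of known layers): K_A = 100325.9 − 3284×35.1 = −14942.5; K_B = 30438.57 − 3284×(1.05 + 20.78) = −41251.15.
Balance: K_A = K_B + 9.21×ρ, so ρ = (K_A − K_B)/9.21 = 26308.7/9.21 = 2860 kg/m³.

2860 kg/m³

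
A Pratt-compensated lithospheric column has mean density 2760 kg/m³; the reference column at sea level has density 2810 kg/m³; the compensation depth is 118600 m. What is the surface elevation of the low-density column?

ρ_ref D = ρ (D + h) → h = D (ρ_ref − ρ)/ρ.
h = 118600 m × (2810 − 2760)/2760 = 2150 m.

2150 m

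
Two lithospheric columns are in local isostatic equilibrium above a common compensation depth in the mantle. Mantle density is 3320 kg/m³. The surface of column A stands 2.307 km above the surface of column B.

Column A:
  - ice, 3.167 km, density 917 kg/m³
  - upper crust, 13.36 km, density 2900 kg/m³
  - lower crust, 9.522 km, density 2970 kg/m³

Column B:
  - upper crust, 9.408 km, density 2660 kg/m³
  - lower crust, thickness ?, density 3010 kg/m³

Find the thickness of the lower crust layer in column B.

8.66 km

Take the compensation level at the base of the deeper column (depth z_c below the surface of column A) and equate Σ ρ_i t_i down to z_c; mantle fills any gap and the z_c terms cancel.
Column A: 3.167×917 + 13.36×2900 + 9.522×2970 + (z_c − 26.049)×3320
Column B: 2.307×0 + 9.408×2660 + x×3010 + (z_c − 2.307 − 9.408 − x)×3320
The z_c×3320 term appears on both sides and cancels. Collect the known terms of each column as K = Σ(ρt)_known − 3320 × (depth of known layers): K_A = 69928.479 − 3320×26.049 = −16554.201; K_B = 25025.28 − 3320×(2.307 + 9.408) = −13868.52.
Balance: K_A = K_B − x×(3320 − 3010), so x = (K_B − K_A)/(3320 − 3010) = 2685.68/310 = 8.66 km.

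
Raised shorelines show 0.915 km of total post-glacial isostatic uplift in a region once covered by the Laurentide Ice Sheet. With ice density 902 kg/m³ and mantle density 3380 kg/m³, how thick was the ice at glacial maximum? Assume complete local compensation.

3.43 km

u = t ρ_ice/ρ_m → t = u ρ_m/ρ_ice = 0.915 km × 3380/902 = 3.43 km.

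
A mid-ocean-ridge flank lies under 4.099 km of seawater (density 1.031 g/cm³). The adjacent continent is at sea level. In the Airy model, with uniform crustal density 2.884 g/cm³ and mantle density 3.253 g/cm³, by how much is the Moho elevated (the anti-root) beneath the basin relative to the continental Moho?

20.6 km

In Airy isostatic equilibrium: replacing crust with seawater at the top is compensated by replacing crust with mantle at the base: d (ρ_c − ρ_w) = a (ρ_m − ρ_c).
a = d (ρ_c − ρ_w)/(ρ_m − ρ_c) = 4.099 km × 1.853/0.369 = 20.6 km.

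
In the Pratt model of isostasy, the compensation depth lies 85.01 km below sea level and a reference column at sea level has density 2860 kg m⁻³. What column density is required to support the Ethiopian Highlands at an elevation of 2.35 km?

Pratt balance: ρ_ref D = ρ (D + h).
ρ = ρ_ref D/(D + h) = 2860 × 85.01 km/(85.01 km + 2.35 km) = 2780 kg m⁻³.

2780 kg m⁻³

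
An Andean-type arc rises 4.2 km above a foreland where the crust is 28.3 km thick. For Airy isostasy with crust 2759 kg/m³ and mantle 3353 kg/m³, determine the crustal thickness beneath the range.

Root depth r = h ρ_c / (ρ_m − ρ_c) = 4.2 km × 2759 / 594 = 19.51 km.
Total thickness = T + h + r = 28.3 km + 4.2 km + 19.51 km = 52 km.

52 km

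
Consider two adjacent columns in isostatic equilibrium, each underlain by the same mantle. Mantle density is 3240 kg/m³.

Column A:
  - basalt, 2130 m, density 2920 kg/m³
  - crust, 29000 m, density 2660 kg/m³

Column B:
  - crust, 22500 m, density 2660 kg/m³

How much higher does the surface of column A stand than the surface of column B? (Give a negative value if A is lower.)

1370 m

For any compensation level in the mantle, the mantle terms cancel and isostasy reduces to e = (Σt_A − Σt_B) − (Σ(ρt)_A − Σ(ρt)_B) / ρ_m.
Σt_A = 31130 m; Σt_B = 22500 m; Σ(ρt)_A = 83359600; Σ(ρt)_B = 59850000 (in m·kg/m³).
e = (31130 − 22500) − (83359600 − 59850000) / 3240 = 1370 m.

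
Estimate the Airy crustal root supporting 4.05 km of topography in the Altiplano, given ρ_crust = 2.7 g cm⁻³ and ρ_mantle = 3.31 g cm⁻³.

Equating mass per unit area of the two columns: the weight of the topography is balanced by the buoyancy of the root, ρ_c h = (ρ_m − ρ_c) r.
r = h · ρ_c / (ρ_m − ρ_c) = 4.05 km × 2.7 / (3.31 − 2.7) = 17.9 km.

17.9 km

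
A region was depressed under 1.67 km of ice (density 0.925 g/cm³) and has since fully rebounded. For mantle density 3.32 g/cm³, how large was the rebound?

Removing the load lets mantle flow back in; uplift u satisfies ρ_ice t = ρ_m u.
u = t ρ_ice/ρ_m = 1.67 km × 0.925/3.32 = 0.465 km.

0.465 km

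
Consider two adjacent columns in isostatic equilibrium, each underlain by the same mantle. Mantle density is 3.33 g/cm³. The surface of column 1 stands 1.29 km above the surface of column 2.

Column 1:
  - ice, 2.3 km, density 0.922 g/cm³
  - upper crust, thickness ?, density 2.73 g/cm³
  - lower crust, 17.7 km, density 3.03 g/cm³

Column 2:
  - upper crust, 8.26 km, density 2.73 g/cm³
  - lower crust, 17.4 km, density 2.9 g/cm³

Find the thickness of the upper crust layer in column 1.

Take the compensation level at the base of the deeper column (depth z_c below the surface of column 1) and equate Σ ρ_i t_i down to z_c; mantle fills any gap and the z_c terms cancel.
Column 1: 2.3×0.922 + x×2.73 + 17.7×3.03 + (z_c − 20 − x)×3.33
Column 2: 1.29×0 + 8.26×2.73 + 17.4×2.9 + (z_c − 1.29 − 25.66)×3.33
The z_c×3.33 term appears on both sides and cancels. Collect the known terms of each column as K = Σ(ρt)_known − 3.33 × (depth of known layers): K_1 = 55.7516 − 3.33×20 = −10.8484; K_2 = 73.0098 − 3.33×(1.29 + 25.66) = −16.7337.
Balance: K_1 − x×(3.33 − 2.73) = K_2, so x = (K_1 − K_2)/(3.33 − 2.73) = 5.8853/0.6 = 9.81 km.

9.81 km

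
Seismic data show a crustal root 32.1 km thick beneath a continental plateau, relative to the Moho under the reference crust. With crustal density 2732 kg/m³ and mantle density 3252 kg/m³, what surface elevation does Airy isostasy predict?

By Archimedes' principle applied to the lithosphere: ρ_c h = (ρ_m − ρ_c) r.
h = r (ρ_m − ρ_c) / ρ_c = 32.1 km × (3252 − 2732) / 2732 = 6.11 km.

6.11 km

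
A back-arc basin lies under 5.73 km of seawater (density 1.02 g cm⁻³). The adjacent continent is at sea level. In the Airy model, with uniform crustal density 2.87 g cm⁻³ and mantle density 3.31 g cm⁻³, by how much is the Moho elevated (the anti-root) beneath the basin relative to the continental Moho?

Equating mass per unit area of the two columns: replacing crust with seawater at the top is compensated by replacing crust with mantle at the base: d (ρ_c − ρ_w) = a (ρ_m − ρ_c).
a = d (ρ_c − ρ_w)/(ρ_m − ρ_c) = 5.73 km × 1.85/0.44 = 24.1 km.

24.1 km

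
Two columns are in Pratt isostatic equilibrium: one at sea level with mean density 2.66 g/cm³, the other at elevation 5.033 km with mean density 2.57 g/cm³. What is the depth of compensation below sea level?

ρ_ref D = ρ (D + h) → D (ρ_ref − ρ) = ρ h.
D = ρ h/(ρ_ref − ρ) = 2.57 × 5.033 km/(2.66 − 2.57) = 144 km.

144 km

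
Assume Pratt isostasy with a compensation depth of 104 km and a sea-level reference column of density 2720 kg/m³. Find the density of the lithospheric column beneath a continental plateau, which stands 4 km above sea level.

2620 kg/m³

Pratt balance: ρ_ref D = ρ (D + h).
ρ = ρ_ref D/(D + h) = 2720 × 104 km/(104 km + 4 km) = 2620 kg/m³.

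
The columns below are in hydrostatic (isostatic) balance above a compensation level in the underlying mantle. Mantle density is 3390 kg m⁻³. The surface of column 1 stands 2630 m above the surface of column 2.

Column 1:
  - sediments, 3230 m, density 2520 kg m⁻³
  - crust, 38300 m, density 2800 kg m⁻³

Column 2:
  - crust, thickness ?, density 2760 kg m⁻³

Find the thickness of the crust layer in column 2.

26200 m

Take the compensation level at the base of the deeper column (depth z_c below the surface of column 1) and equate Σ ρ_i t_i down to z_c; mantle fills any gap and the z_c terms cancel.
Column 1: 3230×2520 + 38300×2800 + (z_c − 41530)×3390
Column 2: 2630×0 + x×2760 + (z_c − 2630 − 0 − x)×3390
The z_c×3390 term appears on both sides and cancels. Collect the known terms of each column as K = Σ(ρt)_known − 3390 × (depth of known layers): K_1 = 115379600 − 3390×41530 = −25407100; K_2 = 0 − 3390×(2630 + 0) = −8915700.
Balance: K_1 = K_2 − x×(3390 − 2760), so x = (K_2 − K_1)/(3390 − 2760) = 16491400/630 = 26200 m.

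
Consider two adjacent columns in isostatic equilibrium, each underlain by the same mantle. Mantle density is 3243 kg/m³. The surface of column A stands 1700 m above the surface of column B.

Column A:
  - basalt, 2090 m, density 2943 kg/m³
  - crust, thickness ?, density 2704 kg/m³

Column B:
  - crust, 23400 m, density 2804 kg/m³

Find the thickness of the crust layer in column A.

28100 m

Take the compensation level at the base of the deeper column (depth z_c below the surface of column A) and equate Σ ρ_i t_i down to z_c; mantle fills any gap and the z_c terms cancel.
Column A: 2090×2943 + x×2704 + (z_c − 2090 − x)×3243
Column B: 1700×0 + 23400×2804 + (z_c − 1700 − 23400)×3243
The z_c×3243 term appears on both sides and cancels. Collect the known terms of each column as K = Σ(ρt)_known − 3243 × (depth of known layers): K_A = 6150870 − 3243×2090 = −627000; K_B = 65613600 − 3243×(1700 + 23400) = −15785700.
Balance: K_A − x×(3243 − 2704) = K_B, so x = (K_A − K_B)/(3243 − 2704) = 15158700/539 = 28100 m.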